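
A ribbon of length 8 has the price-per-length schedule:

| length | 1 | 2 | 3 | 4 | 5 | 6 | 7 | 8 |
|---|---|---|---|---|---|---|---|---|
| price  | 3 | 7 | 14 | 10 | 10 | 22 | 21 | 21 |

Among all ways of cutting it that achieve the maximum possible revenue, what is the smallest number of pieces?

Let r[k] be the best obtainable value from length k. For each k, try every first piece i and keep the best of price[i] + r[k−i].
r[1] = 3
r[2] = max(3+3, 7+0) = 7
r[3] = max(3+7, 7+3, 14+0) = 14
r[4] = max(3+14, 7+7, 14+3, 10+0) = 17
r[5] = max(3+17, 7+14, 14+7, 10+3, 10+0) = 21
r[6] = max(3+21, 7+17, 14+14, 10+7, 10+3, 22+0) = 28
r[7] = max(3+28, 7+21, 14+17, …, 22+3, 21+0) = 31
r[8] = max(3+31, 7+28, 14+21, …, 21+3, 21+0) = 35
Maximum revenue is ¢35.
Now minimize piece count subject to staying optimal: for each k, pieces[k] = 1 + min over i with p[i]+r[k−i]=r[k] of pieces[k−i].
pieces[5] = 2
pieces[6] = 2
pieces[7] = 3
pieces[8] = 3

3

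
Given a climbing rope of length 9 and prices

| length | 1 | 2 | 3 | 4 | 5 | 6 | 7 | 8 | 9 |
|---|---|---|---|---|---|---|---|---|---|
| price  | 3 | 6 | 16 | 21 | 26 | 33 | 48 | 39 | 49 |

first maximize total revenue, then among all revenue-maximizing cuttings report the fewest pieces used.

2

Consider every possible first cut. r[k] is the best of p[i]+r[k−i] over all sellable i≤k.
r[1] = 3
r[2] = max(3+3, 6+0) = 6
r[3] = max(3+6, 6+3, 16+0) = 16
r[4] = max(3+16, 6+6, 16+3, 21+0) = 21
r[5] = max(3+21, 6+16, 16+6, 21+3, 26+0) = 26
r[6] = max(3+26, 6+21, 16+16, 21+6, 26+3, 33+0) = 33
r[7] = max(3+33, 6+26, 16+21, …, 33+3, 48+0) = 48
r[8] = max(3+48, 6+33, 16+26, …, 48+3, 39+0) = 51
r[9] = max(3+51, 6+48, 16+33, …, 39+3, 49+0) = 54
Maximum revenue is €54.
Now minimize piece count subject to staying optimal: for each k, pieces[k] = 1 + min over i with p[i]+r[k−i]=r[k] of pieces[k−i].
pieces[6] = 1
pieces[7] = 1
pieces[8] = 2
pieces[9] = 2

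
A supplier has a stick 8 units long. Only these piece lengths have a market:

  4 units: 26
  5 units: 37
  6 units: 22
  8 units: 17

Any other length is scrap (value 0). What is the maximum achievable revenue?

52

Build r[k] bottom-up: r[k] = max over allowed piece i of (p[i] + r[k−i]).
r[1] = 0
r[2] = 0
r[3] = 0
r[4] = 26
r[5] = 37
r[6] = 37
r[7] = 37
r[8] = 52  (first piece 4, then r[4]=26)
One optimal cutting: 4 + 4 → 52.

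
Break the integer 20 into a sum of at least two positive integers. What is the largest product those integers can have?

1458

Define m[k] = max over 1≤i<k of i · max(k−i, m[k−i]); the inner max lets the remainder stay uncut if that's better.
m[2] = 1×max(1,0) = 1×1 = 1
m[3] = 1×max(2,1) = 1×2 = 2
m[4] = 2×max(2,1) = 2×2 = 4
m[5] = 2×max(3,2) = 2×3 = 6
m[6] = 3×max(3,2) = 3×3 = 9
m[7] = 2×max(5,6) = 2×6 = 12
m[8] = 2×max(6,9) = 2×9 = 18
m[9] = 3×max(6,9) = 3×9 = 27
m[10] = 2×max(8,18) = 2×18 = 36
m[11] = 2×max(9,27) = 2×27 = 54
m[12] = 3×max(9,27) = 3×27 = 81
m[13] = 2×max(11,54) = 2×54 = 108
m[14] = 2×max(12,81) = 2×81 = 162
m[15] = 3×max(12,81) = 3×81 = 243
m[16] = 2×max(14,162) = 2×162 = 324
m[17] = 2×max(15,243) = 2×243 = 486
m[18] = 3×max(15,243) = 3×243 = 729
m[19] = 2×max(17,486) = 2×486 = 972
m[20] = 2×max(18,729) = 2×729 = 1458
One optimal split: 3 + 3 + 3 + 3 + 3 + 3 + 2; product 3×3×3×3×3×3×2 = 1458.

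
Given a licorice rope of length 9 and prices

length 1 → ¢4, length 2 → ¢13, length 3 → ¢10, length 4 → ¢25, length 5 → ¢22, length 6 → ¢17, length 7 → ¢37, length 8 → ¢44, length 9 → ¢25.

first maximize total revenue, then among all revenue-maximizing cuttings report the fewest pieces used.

5

Build r[k] bottom-up: r[k] = max over allowed piece i of (p[i] + r[k−i]).
r[1] = 4
r[2] = 13
r[3] = 17  (first piece 1, then r[2]=13)
r[4] = 26  (first piece 2, then r[2]=13)
r[5] = 30  (first piece 1, then r[4]=26)
r[6] = 39  (first piece 2, then r[4]=26)
r[7] = 43  (first piece 1, then r[6]=39)
r[8] = 52  (first piece 2, then r[6]=39)
r[9] = 56  (first piece 1, then r[8]=52)
Maximum revenue is ¢56.
Now minimize piece count subject to staying optimal: for each k, pieces[k] = 1 + min over i with p[i]+r[k−i]=r[k] of pieces[k−i].
pieces[6] = 3
pieces[7] = 4
pieces[8] = 4
pieces[9] = 5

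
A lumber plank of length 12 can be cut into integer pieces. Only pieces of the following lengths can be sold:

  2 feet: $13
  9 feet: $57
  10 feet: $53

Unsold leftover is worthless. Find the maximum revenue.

78

Build f[k] bottom-up: f[k] = max over allowed piece i of (p[i] + f[k−i]).
f[1] = 0
f[2] = 13
f[3] = 13
f[4] = 26  (first piece 2, then f[2]=13)
f[5] = 26
f[6] = 39  (first piece 2, then f[4]=26)
f[7] = 39
f[8] = 52  (first piece 2, then f[6]=39)
f[9] = max(13+39, 57+0) = 57
f[10] = max(13+52, 57+0, 53+0) = 65
f[11] = max(13+57, 57+13, 53+0) = 70
f[12] = max(13+65, 57+13, 53+13) = 78
One optimal cutting: 2 + 2 + 2 + 2 + 2 + 2 → $78.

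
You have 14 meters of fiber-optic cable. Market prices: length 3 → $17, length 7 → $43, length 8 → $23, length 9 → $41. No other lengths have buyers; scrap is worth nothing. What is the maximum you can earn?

86

Let r[k] be the best obtainable value from length k. For each k, try every first piece i and keep the best of price[i] + r[k−i].
r[1] = 0
r[2] = 0
r[3] = 17
r[4] = 17
r[5] = 17
r[6] = 34  (first piece 3, then r[3]=17)
r[7] = max(17+17, 43+0) = 43
r[8] = max(17+17, 43+0, 23+0) = 43
r[9] = max(17+34, 43+0, 23+0, 41+0) = 51
r[10] = max(17+43, 43+17, 23+0, 41+0) = 60
r[11] = max(17+43, 43+17, 23+17, 41+0) = 60
r[12] = max(17+51, 43+17, 23+17, 41+17) = 68
r[13] = max(17+60, 43+34, 23+17, 41+17) = 77
r[14] = max(17+60, 43+43, 23+34, 41+17) = 86
One optimal cutting: 7 + 7 → $86.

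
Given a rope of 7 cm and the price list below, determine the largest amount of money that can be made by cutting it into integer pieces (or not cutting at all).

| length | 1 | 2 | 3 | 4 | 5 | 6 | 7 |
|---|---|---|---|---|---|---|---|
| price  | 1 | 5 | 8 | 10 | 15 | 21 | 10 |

Consider every possible first cut. r[k] is the best of p[i]+r[k−i] over all sellable i≤k.
r[1] = 1
r[2] = max(1+1, 5+0) = 5
r[3] = max(1+5, 5+1, 8+0) = 8
r[4] = max(1+8, 5+5, 8+1, 10+0) = 10
r[5] = max(1+10, 5+8, 8+5, 10+1, 15+0) = 15
r[6] = max(1+15, 5+10, 8+8, 10+5, 15+1, 21+0) = 21
r[7] = max(1+21, 5+15, 8+10, …, 21+1, 10+0) = 22
One optimal cutting: 6 + 1 → 21 + 1 = 22.

22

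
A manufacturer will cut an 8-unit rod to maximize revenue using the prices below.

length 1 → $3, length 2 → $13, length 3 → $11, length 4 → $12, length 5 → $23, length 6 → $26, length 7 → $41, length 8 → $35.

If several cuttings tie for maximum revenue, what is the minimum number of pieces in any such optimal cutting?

4

Consider every possible first cut. r[k] is the best of p[i]+r[k−i] over all sellable i≤k.
r[1] = 3
r[2] = max(3+3, 13+0) = 13
r[3] = max(3+13, 13+3, 11+0) = 16
r[4] = max(3+16, 13+13, 11+3, 12+0) = 26
r[5] = max(3+26, 13+16, 11+13, 12+3, 23+0) = 29
r[6] = max(3+29, 13+26, 11+16, 12+13, 23+3, 26+0) = 39
r[7] = max(3+39, 13+29, 11+26, …, 26+3, 41+0) = 42
r[8] = max(3+42, 13+39, 11+29, …, 41+3, 35+0) = 52
Maximum revenue is $52.
Now minimize piece count subject to staying optimal: for each k, pieces[k] = 1 + min over i with p[i]+r[k−i]=r[k] of pieces[k−i].
pieces[5] = 3
pieces[6] = 3
pieces[7] = 4
pieces[8] = 4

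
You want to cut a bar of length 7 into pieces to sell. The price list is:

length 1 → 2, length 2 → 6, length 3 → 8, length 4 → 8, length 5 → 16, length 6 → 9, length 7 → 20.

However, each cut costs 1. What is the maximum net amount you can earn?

21

Consider every possible first cut. net[k] is the best of p[i]+net[k−i] over all sellable i≤k, charging 1 whenever i<k.
net[1] = 2
net[2] = max(2+2-1, 6+0) = 6
net[3] = max(2+6-1, 6+2-1, 8+0) = 8
net[4] = max(2+8-1, 6+6-1, 8+2-1, 8+0) = 11
net[5] = max(2+11-1, 6+8-1, 8+6-1, 8+2-1, 16+0) = 16
net[6] = max(2+16-1, 6+11-1, 8+8-1, 8+6-1, 16+2-1, 9+0) = 17
net[7] = max(2+17-1, 6+16-1, 8+11-1, …, 9+2-1, 20+0) = 21
One optimal plan: pieces 5 + 2 (1 cut) → 22 − 1 = 21.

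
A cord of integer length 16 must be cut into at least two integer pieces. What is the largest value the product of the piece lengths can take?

Let P[k] be the best product for length k (with at least one cut). For each first piece i, the rest contributes max(k−i, P[k−i]).
P[2] = 1*max(1,0) = 1*1 = 1
P[3] = 1*max(2,1) = 1*2 = 2
P[4] = 2*max(2,1) = 2*2 = 4
P[5] = 2*max(3,2) = 2*3 = 6
P[6] = 3*max(3,2) = 3*3 = 9
P[7] = 2*max(5,6) = 2*6 = 12
P[8] = 2*max(6,9) = 2*9 = 18
P[9] = 3*max(6,9) = 3*9 = 27
P[10] = 2*max(8,18) = 2*18 = 36
P[11] = 2*max(9,27) = 2*27 = 54
P[12] = 3*max(9,27) = 3*27 = 81
P[13] = 2*max(11,54) = 2*54 = 108
P[14] = 2*max(12,81) = 2*81 = 162
P[15] = 3*max(12,81) = 3*81 = 243
P[16] = 2*max(14,162) = 2*162 = 324
One optimal split: 3 + 3 + 3 + 3 + 2 + 2; product 3*3*3*3*2*2 = 324.

324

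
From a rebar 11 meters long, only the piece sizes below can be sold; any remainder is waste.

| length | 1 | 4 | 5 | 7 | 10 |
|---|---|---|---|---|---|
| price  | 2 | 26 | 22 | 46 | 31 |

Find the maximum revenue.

72

Consider every possible first cut. r[k] is the best of p[i]+r[k−i] over all sellable i≤k.
r[1] = 2
r[2] = 4  (first piece 1, then r[1]=2)
r[3] = 6  (first piece 1, then r[2]=4)
r[4] = max(2+6, 26+0) = 26
r[5] = max(2+26, 26+2, 22+0) = 28
r[6] = max(2+28, 26+4, 22+2) = 30
r[7] = max(2+30, 26+6, 22+4, 46+0) = 46
r[8] = max(2+46, 26+26, 22+6, 46+2) = 52
r[9] = max(2+52, 26+28, 22+26, 46+4) = 54
r[10] = max(2+54, 26+30, 22+28, 46+6, 31+0) = 56
r[11] = max(2+56, 26+46, 22+30, 46+26, 31+2) = 72
One optimal cutting: 7 + 4 → ₹72.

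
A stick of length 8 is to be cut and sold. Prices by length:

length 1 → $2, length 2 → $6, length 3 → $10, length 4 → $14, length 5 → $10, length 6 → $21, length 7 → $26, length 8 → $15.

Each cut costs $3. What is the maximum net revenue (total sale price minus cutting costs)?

Let v[k] be the best obtainable value from length k. For each k, try every first piece i and keep the best of price[i] + v[k−i] minus the 3 cut fee when i<k.
v[1] = 2
v[2] = max(2+2-3, 6+0) = 6
v[3] = max(2+6-3, 6+2-3, 10+0) = 10
v[4] = max(2+10-3, 6+6-3, 10+2-3, 14+0) = 14
v[5] = max(2+14-3, 6+10-3, 10+6-3, 14+2-3, 10+0) = 13
v[6] = max(2+13-3, 6+14-3, 10+10-3, 14+6-3, 10+2-3, 21+0) = 21
v[7] = max(2+21-3, 6+13-3, 10+14-3, …, 21+2-3, 26+0) = 26
v[8] = max(2+26-3, 6+21-3, 10+13-3, …, 26+2-3, 15+0) = 25
One optimal plan: pieces 7 + 1 (1 cut) → $28 − $3 = $25.

25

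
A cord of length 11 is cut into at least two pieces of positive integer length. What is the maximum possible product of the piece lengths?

54

Let g[k] be the best product for length k (with at least one cut). For each first piece i, the rest contributes max(k−i, g[k−i]).
g[2] = 1*max(1,0) = 1*1 = 1
g[3] = max(1*2, 2*1) = 2
g[4] = max(1*3, 2*2, 3*1) = 4
g[5] = max(1*4, 2*3, 3*2, 4*1) = 6
g[6] = max(1*6, 2*4, 3*3, 4*2, 5*1) = 9
g[7] = max(1*9, 2*6, 3*4, 4*3, 5*2, 6*1) = 12
g[8] = max(1*12, 2*9, 3*6, …, 6*2, 7*1) = 18
g[9] = max(1*18, 2*12, 3*9, …, 7*2, 8*1) = 27
g[10] = max(1*27, 2*18, 3*12, …, 8*2, 9*1) = 36
g[11] = max(1*36, 2*27, 3*18, …, 9*2, 10*1) = 54
One optimal split: 3 + 3 + 3 + 2; product 3*3*3*2 = 54.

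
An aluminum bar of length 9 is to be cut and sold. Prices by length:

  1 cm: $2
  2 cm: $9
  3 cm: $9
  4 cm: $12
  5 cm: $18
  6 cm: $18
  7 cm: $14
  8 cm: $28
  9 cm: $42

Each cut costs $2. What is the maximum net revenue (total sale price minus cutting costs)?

42

Consider every possible first cut. net[k] is the best of p[i]+net[k−i] over all sellable i≤k, charging 2 whenever i<k.
net[1] = 2
net[2] = max(2+2-2, 9+0) = 9
net[3] = max(2+9-2, 9+2-2, 9+0) = 9
net[4] = max(2+9-2, 9+9-2, 9+2-2, 12+0) = 16
net[5] = max(2+16-2, 9+9-2, 9+9-2, 12+2-2, 18+0) = 18
net[6] = max(2+18-2, 9+16-2, 9+9-2, 12+9-2, 18+2-2, 18+0) = 23
net[7] = max(2+23-2, 9+18-2, 9+16-2, …, 18+2-2, 14+0) = 25
net[8] = max(2+25-2, 9+23-2, 9+18-2, …, 14+2-2, 28+0) = 30
net[9] = max(2+30-2, 9+25-2, 9+23-2, …, 28+2-2, 42+0) = 42
Best is to make no cuts and sell whole for $42.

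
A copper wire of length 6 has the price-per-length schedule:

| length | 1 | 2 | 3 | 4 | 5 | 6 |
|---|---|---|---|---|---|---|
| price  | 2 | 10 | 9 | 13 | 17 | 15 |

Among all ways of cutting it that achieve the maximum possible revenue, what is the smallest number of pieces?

Build r[k] bottom-up: r[k] = max over allowed piece i of (p[i] + r[k−i]).
r[1] = 2
r[2] = max(2+2, 10+0) = 10
r[3] = max(2+10, 10+2, 9+0) = 12
r[4] = max(2+12, 10+10, 9+2, 13+0) = 20
r[5] = max(2+20, 10+12, 9+10, 13+2, 17+0) = 22
r[6] = max(2+22, 10+20, 9+12, 13+10, 17+2, 15+0) = 30
Maximum revenue is €30.
Now minimize piece count subject to staying optimal: for each k, pieces[k] = 1 + min over i with p[i]+r[k−i]=r[k] of pieces[k−i].
pieces[3] = 2
pieces[4] = 2
pieces[5] = 3
pieces[6] = 3

3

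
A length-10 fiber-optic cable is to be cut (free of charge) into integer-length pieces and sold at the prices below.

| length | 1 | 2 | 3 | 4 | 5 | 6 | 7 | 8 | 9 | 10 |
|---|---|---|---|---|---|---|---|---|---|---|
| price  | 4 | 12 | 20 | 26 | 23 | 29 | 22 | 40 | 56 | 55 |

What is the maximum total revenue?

Consider every possible first cut. r[k] is the best of p[i]+r[k−i] over all sellable i≤k.
r[1] = 4
r[2] = 12
r[3] = 20
r[4] = 26
r[5] = 32  (first piece 2, then r[3]=20)
r[6] = 40  (first piece 3, then r[3]=20)
r[7] = 46  (first piece 3, then r[4]=26)
r[8] = 52  (first piece 2, then r[6]=40)
r[9] = 60  (first piece 3, then r[6]=40)
r[10] = 66  (first piece 3, then r[7]=46)
One optimal cutting: 4 + 3 + 3 → $26 + $20 + $20 = $66.

66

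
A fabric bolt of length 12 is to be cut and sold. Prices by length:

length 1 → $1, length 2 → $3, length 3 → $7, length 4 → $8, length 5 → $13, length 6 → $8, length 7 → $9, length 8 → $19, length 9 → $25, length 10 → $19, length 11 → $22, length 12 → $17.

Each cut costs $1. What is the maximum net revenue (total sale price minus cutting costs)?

Let v[k] be the best obtainable value from length k. For each k, try every first piece i and keep the best of price[i] + v[k−i] minus the 1 cut fee when i<k.
v[1] = 1
v[2] = max(1+1-1, 3+0) = 3
v[3] = max(1+3-1, 3+1-1, 7+0) = 7
v[4] = max(1+7-1, 3+3-1, 7+1-1, 8+0) = 8
v[5] = max(1+8-1, 3+7-1, 7+3-1, 8+1-1, 13+0) = 13
v[6] = max(1+13-1, 3+8-1, 7+7-1, 8+3-1, 13+1-1, 8+0) = 13
v[7] = max(1+13-1, 3+13-1, 7+8-1, …, 8+1-1, 9+0) = 15
v[8] = max(1+15-1, 3+13-1, 7+13-1, …, 9+1-1, 19+0) = 19
v[9] = max(1+19-1, 3+15-1, 7+13-1, …, 19+1-1, 25+0) = 25
v[10] = max(1+25-1, 3+19-1, 7+15-1, …, 25+1-1, 19+0) = 25
v[11] = max(1+25-1, 3+25-1, 7+19-1, …, 19+1-1, 22+0) = 27
v[12] = max(1+27-1, 3+25-1, 7+25-1, …, 22+1-1, 17+0) = 31
One optimal plan: pieces 9 + 3 (1 cut) → $32 − $1 = $31.

31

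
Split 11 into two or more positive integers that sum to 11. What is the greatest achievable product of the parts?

Fill prod[k] for k=2..11: at each k try every first piece i and multiply by the better of (k−i) uncut or prod[k−i].
prod[2] = 1×max(1,0) = 1×1 = 1
prod[3] = 1×max(2,1) = 1×2 = 2
prod[4] = 2×max(2,1) = 2×2 = 4
prod[5] = 2×max(3,2) = 2×3 = 6
prod[6] = 3×max(3,2) = 3×3 = 9
prod[7] = 2×max(5,6) = 2×6 = 12
prod[8] = 2×max(6,9) = 2×9 = 18
prod[9] = 3×max(6,9) = 3×9 = 27
prod[10] = 2×max(8,18) = 2×18 = 36
prod[11] = 2×max(9,27) = 2×27 = 54
One optimal split: 3 + 3 + 3 + 2; product 3×3×3×2 = 54.

54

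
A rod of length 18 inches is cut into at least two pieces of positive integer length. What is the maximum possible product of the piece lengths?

729

Let m[k] be the best product for length k (with at least one cut). For each first piece i, the rest contributes max(k−i, m[k−i]).
m[2] = 1·max(1,0) = 1·1 = 1
m[3] = 1·max(2,1) = 1·2 = 2
m[4] = 2·max(2,1) = 2·2 = 4
m[5] = 2·max(3,2) = 2·3 = 6
m[6] = 3·max(3,2) = 3·3 = 9
m[7] = 2·max(5,6) = 2·6 = 12
m[8] = 2·max(6,9) = 2·9 = 18
m[9] = 3·max(6,9) = 3·9 = 27
m[10] = 2·max(8,18) = 2·18 = 36
m[11] = 2·max(9,27) = 2·27 = 54
m[12] = 3·max(9,27) = 3·27 = 81
m[13] = 2·max(11,54) = 2·54 = 108
m[14] = 2·max(12,81) = 2·81 = 162
m[15] = 3·max(12,81) = 3·81 = 243
m[16] = 2·max(14,162) = 2·162 = 324
m[17] = 2·max(15,243) = 2·243 = 486
m[18] = 3·max(15,243) = 3·243 = 729
One optimal split: 3 + 3 + 3 + 3 + 3 + 3; product 3·3·3·3·3·3 = 729.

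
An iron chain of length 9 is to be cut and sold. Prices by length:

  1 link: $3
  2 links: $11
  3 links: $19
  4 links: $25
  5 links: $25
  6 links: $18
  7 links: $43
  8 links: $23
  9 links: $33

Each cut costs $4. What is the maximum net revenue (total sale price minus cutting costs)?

50

Consider every possible first cut. v[k] is the best of p[i]+v[k−i] over all sellable i≤k, charging 4 whenever i<k.
v[1] = 3
v[2] = max(3+3-4, 11+0) = 11
v[3] = max(3+11-4, 11+3-4, 19+0) = 19
v[4] = max(3+19-4, 11+11-4, 19+3-4, 25+0) = 25
v[5] = max(3+25-4, 11+19-4, 19+11-4, 25+3-4, 25+0) = 26
v[6] = max(3+26-4, 11+25-4, 19+19-4, 25+11-4, 25+3-4, 18+0) = 34
v[7] = max(3+34-4, 11+26-4, 19+25-4, …, 18+3-4, 43+0) = 43
v[8] = max(3+43-4, 11+34-4, 19+26-4, …, 43+3-4, 23+0) = 46
v[9] = max(3+46-4, 11+43-4, 19+34-4, …, 23+3-4, 33+0) = 50
One optimal plan: pieces 7 + 2 (1 cut) → $54 − $4 = $50.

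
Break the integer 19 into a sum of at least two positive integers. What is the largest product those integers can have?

Define m[k] = max over 1≤i<k of i · max(k−i, m[k−i]); the inner max lets the remainder stay uncut if that's better.
m[2] = 1×max(1,0) = 1×1 = 1
m[3] = 1×max(2,1) = 1×2 = 2
m[4] = 2×max(2,1) = 2×2 = 4
m[5] = 2×max(3,2) = 2×3 = 6
m[6] = 3×max(3,2) = 3×3 = 9
m[7] = 2×max(5,6) = 2×6 = 12
m[8] = 2×max(6,9) = 2×9 = 18
m[9] = 3×max(6,9) = 3×9 = 27
m[10] = 2×max(8,18) = 2×18 = 36
m[11] = 2×max(9,27) = 2×27 = 54
m[12] = 3×max(9,27) = 3×27 = 81
m[13] = 2×max(11,54) = 2×54 = 108
m[14] = 2×max(12,81) = 2×81 = 162
m[15] = 3×max(12,81) = 3×81 = 243
m[16] = 2×max(14,162) = 2×162 = 324
m[17] = 2×max(15,243) = 2×243 = 486
m[18] = 3×max(15,243) = 3×243 = 729
m[19] = 2×max(17,486) = 2×486 = 972
One optimal split: 3 + 3 + 3 + 3 + 3 + 2 + 2; product 3×3×3×3×3×2×2 = 972.

972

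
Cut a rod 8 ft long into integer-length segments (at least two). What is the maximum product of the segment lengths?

18

Fill P[k] for k=2..8: at each k try every first piece i and multiply by the better of (k−i) uncut or P[k−i].
P[2] = 1·max(1,0) = 1·1 = 1
P[3] = 1·max(2,1) = 1·2 = 2
P[4] = 2·max(2,1) = 2·2 = 4
P[5] = 2·max(3,2) = 2·3 = 6
P[6] = 3·max(3,2) = 3·3 = 9
P[7] = 2·max(5,6) = 2·6 = 12
P[8] = 2·max(6,9) = 2·9 = 18
One optimal split: 3 + 3 + 2; product 3·3·2 = 18.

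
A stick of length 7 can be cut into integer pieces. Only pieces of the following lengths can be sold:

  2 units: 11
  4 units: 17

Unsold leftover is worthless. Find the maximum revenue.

33

Let f[k] be the best obtainable value from length k. For each k, try every first piece i and keep the best of price[i] + f[k−i].
f[1] = 0
f[2] = 11
f[3] = 11
f[4] = max(11+11, 17+0) = 22
f[5] = max(11+11, 17+0) = 22
f[6] = max(11+22, 17+11) = 33
f[7] = max(11+22, 17+11) = 33
One optimal cutting: pieces 2 + 2 + 2 with 1 unit of scrap → 33.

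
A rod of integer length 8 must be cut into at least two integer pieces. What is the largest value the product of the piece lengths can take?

Define g[k] = max over 1≤i<k of i · max(k−i, g[k−i]); the inner max lets the remainder stay uncut if that's better.
Small cases: g[2]=1, g[3]=2.
g[4] = 2*max(2,1) = 2*2 = 4
g[5] = 2*max(3,2) = 2*3 = 6
g[6] = 3*max(3,2) = 3*3 = 9
g[7] = 2*max(5,6) = 2*6 = 12
g[8] = 2*max(6,9) = 2*9 = 18
One optimal split: 3 + 3 + 2; product 3*3*2 = 18.

18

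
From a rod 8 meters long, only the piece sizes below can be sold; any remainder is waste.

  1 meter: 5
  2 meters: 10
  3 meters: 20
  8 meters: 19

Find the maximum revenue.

Build best[k] bottom-up: best[k] = max over allowed piece i of (p[i] + best[k−i]).
best[1] = 5
best[2] = max(5+5, 10+0) = 10
best[3] = max(5+10, 10+5, 20+0) = 20
best[4] = max(5+20, 10+10, 20+5) = 25
best[5] = max(5+25, 10+20, 20+10) = 30
best[6] = max(5+30, 10+25, 20+20) = 40
best[7] = max(5+40, 10+30, 20+25) = 45
best[8] = max(5+45, 10+40, 20+30, 19+0) = 50
One optimal cutting: 3 + 3 + 1 + 1 → 50.

50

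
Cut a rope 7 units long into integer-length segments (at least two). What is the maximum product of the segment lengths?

Fill g[k] for k=2..7: at each k try every first piece i and multiply by the better of (k−i) uncut or g[k−i].
g[2] = 1×max(1,0) = 1×1 = 1
g[3] = 1×max(2,1) = 1×2 = 2
g[4] = 2×max(2,1) = 2×2 = 4
g[5] = 2×max(3,2) = 2×3 = 6
g[6] = 3×max(3,2) = 3×3 = 9
g[7] = 2×max(5,6) = 2×6 = 12
One optimal split: 3 + 2 + 2; product 3×2×2 = 12.

12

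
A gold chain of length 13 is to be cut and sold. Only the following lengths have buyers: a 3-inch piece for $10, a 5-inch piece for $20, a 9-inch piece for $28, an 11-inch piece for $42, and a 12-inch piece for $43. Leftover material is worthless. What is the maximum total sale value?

50

Build f[k] bottom-up: f[k] = max over allowed piece i of (p[i] + f[k−i]).
f[1] = 0
f[2] = 0
f[3] = 10
f[4] = 10
f[5] = max(10+0, 20+0) = 20
f[6] = max(10+10, 20+0) = 20
f[7] = max(10+10, 20+0) = 20
f[8] = max(10+20, 20+10) = 30
f[9] = max(10+20, 20+10, 28+0) = 30
f[10] = max(10+20, 20+20, 28+0) = 40
f[11] = max(10+30, 20+20, 28+0, 42+0) = 42
f[12] = max(10+30, 20+20, 28+10, 42+0, 43+0) = 43
f[13] = max(10+40, 20+30, 28+10, 42+0, 43+0) = 50
One optimal cutting: 5 + 5 + 3 → $50.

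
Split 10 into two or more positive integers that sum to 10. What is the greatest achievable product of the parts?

Fill prod[k] for k=2..10: at each k try every first piece i and multiply by the better of (k−i) uncut or prod[k−i].
prod[2] = 1*max(1,0) = 1*1 = 1
prod[3] = 1*max(2,1) = 1*2 = 2
prod[4] = 2*max(2,1) = 2*2 = 4
prod[5] = 2*max(3,2) = 2*3 = 6
prod[6] = 3*max(3,2) = 3*3 = 9
prod[7] = 2*max(5,6) = 2*6 = 12
prod[8] = 2*max(6,9) = 2*9 = 18
prod[9] = 3*max(6,9) = 3*9 = 27
prod[10] = 2*max(8,18) = 2*18 = 36
One optimal split: 3 + 3 + 2 + 2; product 3*3*2*2 = 36.

36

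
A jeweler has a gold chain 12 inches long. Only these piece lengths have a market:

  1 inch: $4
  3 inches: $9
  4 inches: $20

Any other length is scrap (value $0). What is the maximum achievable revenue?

Let best[k] be the best obtainable value from length k. For each k, try every first piece i and keep the best of price[i] + best[k−i].
best[1] = 4
best[2] = 8  (first piece 1, then best[1]=4)
best[3] = 12  (first piece 1, then best[2]=8)
best[4] = 20
best[5] = 24  (first piece 1, then best[4]=20)
best[6] = 28  (first piece 1, then best[5]=24)
best[7] = 32  (first piece 1, then best[6]=28)
best[8] = 40  (first piece 4, then best[4]=20)
best[9] = 44  (first piece 1, then best[8]=40)
best[10] = 48  (first piece 1, then best[9]=44)
best[11] = 52  (first piece 1, then best[10]=48)
best[12] = 60  (first piece 4, then best[8]=40)
One optimal cutting: 4 + 4 + 4 → $60.

60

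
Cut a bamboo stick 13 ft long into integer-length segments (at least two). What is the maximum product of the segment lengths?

Fill P[k] for k=2..13: at each k try every first piece i and multiply by the better of (k−i) uncut or P[k−i].
Small cases: P[2]=1, P[3]=2, P[4]=4, P[5]=6, P[6]=9, P[7]=12, P[8]=18.
P[9] = max(1*18, 2*12, 3*9, …, 7*2, 8*1) = 27
P[10] = max(1*27, 2*18, 3*12, …, 8*2, 9*1) = 36
P[11] = max(1*36, 2*27, 3*18, …, 9*2, 10*1) = 54
P[12] = max(1*54, 2*36, 3*27, …, 10*2, 11*1) = 81
P[13] = max(1*81, 2*54, 3*36, …, 11*2, 12*1) = 108
One optimal split: 3 + 3 + 3 + 2 + 2; product 3*3*3*2*2 = 108.

108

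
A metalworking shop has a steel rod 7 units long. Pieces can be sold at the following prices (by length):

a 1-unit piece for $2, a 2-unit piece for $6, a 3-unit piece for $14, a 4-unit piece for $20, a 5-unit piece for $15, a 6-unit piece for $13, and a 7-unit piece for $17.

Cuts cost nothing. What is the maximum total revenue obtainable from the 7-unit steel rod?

Build r[k] bottom-up: r[k] = max over allowed piece i of (p[i] + r[k−i]).
r[1] = 2
r[2] = max(2+2, 6+0) = 6
r[3] = max(2+6, 6+2, 14+0) = 14
r[4] = max(2+14, 6+6, 14+2, 20+0) = 20
r[5] = max(2+20, 6+14, 14+6, 20+2, 15+0) = 22
r[6] = max(2+22, 6+20, 14+14, 20+6, 15+2, 13+0) = 28
r[7] = max(2+28, 6+22, 14+20, …, 13+2, 17+0) = 34
One optimal cutting: 4 + 3 → $20 + $14 = $34.

34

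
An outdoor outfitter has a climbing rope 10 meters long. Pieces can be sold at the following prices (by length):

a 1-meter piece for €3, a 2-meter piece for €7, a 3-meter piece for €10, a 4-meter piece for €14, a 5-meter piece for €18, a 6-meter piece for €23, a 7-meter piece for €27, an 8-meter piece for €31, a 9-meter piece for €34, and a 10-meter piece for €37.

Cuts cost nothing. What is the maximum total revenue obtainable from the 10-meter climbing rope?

Consider every possible first cut. v[k] is the best of p[i]+v[k−i] over all sellable i≤k.
v[1] = 3
v[2] = 7
v[3] = 10  (first piece 1, then v[2]=7)
v[4] = 14  (first piece 2, then v[2]=7)
v[5] = 18
v[6] = 23
v[7] = 27
v[8] = 31
v[9] = 34  (first piece 1, then v[8]=31)
v[10] = 38  (first piece 2, then v[8]=31)
One optimal cutting: 8 + 2 → €31 + €7 = €38.

38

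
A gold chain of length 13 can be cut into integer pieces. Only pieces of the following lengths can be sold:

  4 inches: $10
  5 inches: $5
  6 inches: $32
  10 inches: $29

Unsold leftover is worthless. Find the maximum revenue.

Consider every possible first cut. f[k] is the best of p[i]+f[k−i] over all sellable i≤k.
f[1] = 0
f[2] = 0
f[3] = 0
f[4] = 10
f[5] = 10
f[6] = 32
f[7] = 32
f[8] = 32
f[9] = 32
f[10] = 42  (first piece 4, then f[6]=32)
f[11] = 42
f[12] = 64  (first piece 6, then f[6]=32)
f[13] = 64
One optimal cutting: pieces 6 + 6 with 1 inch of scrap → $64.

64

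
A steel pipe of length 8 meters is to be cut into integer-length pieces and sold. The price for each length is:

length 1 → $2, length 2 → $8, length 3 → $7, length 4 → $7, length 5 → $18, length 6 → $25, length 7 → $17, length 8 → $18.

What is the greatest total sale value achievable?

33

Build best[k] bottom-up: best[k] = max over allowed piece i of (p[i] + best[k−i]).
best[1] = 2
best[2] = 8
best[3] = 10  (first piece 1, then best[2]=8)
best[4] = 16  (first piece 2, then best[2]=8)
best[5] = 18  (first piece 1, then best[4]=16)
best[6] = 25
best[7] = 27  (first piece 1, then best[6]=25)
best[8] = 33  (first piece 2, then best[6]=25)
One optimal cutting: 6 + 2 → $25 + $8 = $33.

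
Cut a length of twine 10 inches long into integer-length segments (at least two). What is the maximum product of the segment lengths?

36

Let prod[k] be the best product for length k (with at least one cut). For each first piece i, the rest contributes max(k−i, prod[k−i]).
Small cases: prod[2]=1, prod[3]=2, prod[4]=4.
prod[5] = max(1*4, 2*3, 3*2, 4*1) = 6
prod[6] = max(1*6, 2*4, 3*3, 4*2, 5*1) = 9
prod[7] = max(1*9, 2*6, 3*4, 4*3, 5*2, 6*1) = 12
prod[8] = max(1*12, 2*9, 3*6, …, 6*2, 7*1) = 18
prod[9] = max(1*18, 2*12, 3*9, …, 7*2, 8*1) = 27
prod[10] = max(1*27, 2*18, 3*12, …, 8*2, 9*1) = 36
One optimal split: 3 + 3 + 2 + 2; product 3*3*2*2 = 36.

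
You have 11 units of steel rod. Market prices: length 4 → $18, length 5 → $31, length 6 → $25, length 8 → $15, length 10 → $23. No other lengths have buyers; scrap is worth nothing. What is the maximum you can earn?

Consider every possible first cut. r[k] is the best of p[i]+r[k−i] over all sellable i≤k.
r[1] = 0
r[2] = 0
r[3] = 0
r[4] = 18
r[5] = max(18+0, 31+0) = 31
r[6] = max(18+0, 31+0, 25+0) = 31
r[7] = max(18+0, 31+0, 25+0) = 31
r[8] = max(18+18, 31+0, 25+0, 15+0) = 36
r[9] = max(18+31, 31+18, 25+0, 15+0) = 49
r[10] = max(18+31, 31+31, 25+18, 15+0, 23+0) = 62
r[11] = max(18+31, 31+31, 25+31, 15+0, 23+0) = 62
One optimal cutting: pieces 5 + 5 with 1 unit of scrap → $62.

62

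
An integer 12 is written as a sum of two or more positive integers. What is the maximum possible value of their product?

Fill m[k] for k=2..12: at each k try every first piece i and multiply by the better of (k−i) uncut or m[k−i].
m[2] = 1·max(1,0) = 1·1 = 1
m[3] = 1·max(2,1) = 1·2 = 2
m[4] = 2·max(2,1) = 2·2 = 4
m[5] = 2·max(3,2) = 2·3 = 6
m[6] = 3·max(3,2) = 3·3 = 9
m[7] = 2·max(5,6) = 2·6 = 12
m[8] = 2·max(6,9) = 2·9 = 18
m[9] = 3·max(6,9) = 3·9 = 27
m[10] = 2·max(8,18) = 2·18 = 36
m[11] = 2·max(9,27) = 2·27 = 54
m[12] = 3·max(9,27) = 3·27 = 81
One optimal split: 3 + 3 + 3 + 3; product 3·3·3·3 = 81.

81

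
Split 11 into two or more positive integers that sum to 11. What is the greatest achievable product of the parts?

Define m[k] = max over 1≤i<k of i · max(k−i, m[k−i]); the inner max lets the remainder stay uncut if that's better.
m[2] = 1·max(1,0) = 1·1 = 1
m[3] = max(1·2, 2·1) = 2
m[4] = max(1·3, 2·2, 3·1) = 4
m[5] = max(1·4, 2·3, 3·2, 4·1) = 6
m[6] = max(1·6, 2·4, 3·3, 4·2, 5·1) = 9
m[7] = max(1·9, 2·6, 3·4, 4·3, 5·2, 6·1) = 12
m[8] = max(1·12, 2·9, 3·6, …, 6·2, 7·1) = 18
m[9] = max(1·18, 2·12, 3·9, …, 7·2, 8·1) = 27
m[10] = max(1·27, 2·18, 3·12, …, 8·2, 9·1) = 36
m[11] = max(1·36, 2·27, 3·18, …, 9·2, 10·1) = 54
One optimal split: 3 + 3 + 3 + 2; product 3·3·3·2 = 54.

54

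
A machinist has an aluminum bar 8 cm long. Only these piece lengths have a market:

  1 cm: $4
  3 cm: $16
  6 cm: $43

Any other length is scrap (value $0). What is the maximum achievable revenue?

Let best[k] be the best obtainable value from length k. For each k, try every first piece i and keep the best of price[i] + best[k−i].
best[1] = 4
best[2] = 8  (first piece 1, then best[1]=4)
best[3] = max(4+8, 16+0) = 16
best[4] = max(4+16, 16+4) = 20
best[5] = max(4+20, 16+8) = 24
best[6] = max(4+24, 16+16, 43+0) = 43
best[7] = max(4+43, 16+20, 43+4) = 47
best[8] = max(4+47, 16+24, 43+8) = 51
One optimal cutting: 6 + 1 + 1 → $51.

51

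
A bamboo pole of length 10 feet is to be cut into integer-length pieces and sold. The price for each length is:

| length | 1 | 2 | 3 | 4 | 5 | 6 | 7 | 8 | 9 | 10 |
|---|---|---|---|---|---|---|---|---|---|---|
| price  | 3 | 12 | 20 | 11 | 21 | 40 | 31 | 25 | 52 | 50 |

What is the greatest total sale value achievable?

64

Build R[k] bottom-up: R[k] = max over allowed piece i of (p[i] + R[k−i]).
R[1] = 3
R[2] = max(3+3, 12+0) = 12
R[3] = max(3+12, 12+3, 20+0) = 20
R[4] = max(3+20, 12+12, 20+3, 11+0) = 24
R[5] = max(3+24, 12+20, 20+12, 11+3, 21+0) = 32
R[6] = max(3+32, 12+24, 20+20, 11+12, 21+3, 40+0) = 40
R[7] = max(3+40, 12+32, 20+24, …, 40+3, 31+0) = 44
R[8] = max(3+44, 12+40, 20+32, …, 31+3, 25+0) = 52
R[9] = max(3+52, 12+44, 20+40, …, 25+3, 52+0) = 60
R[10] = max(3+60, 12+52, 20+44, …, 52+3, 50+0) = 64
One optimal cutting: 3 + 3 + 2 + 2 → $20 + $20 + $12 + $12 = $64.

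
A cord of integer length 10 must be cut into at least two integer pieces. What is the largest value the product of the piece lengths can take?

36

Fill P[k] for k=2..10: at each k try every first piece i and multiply by the better of (k−i) uncut or P[k−i].
P[2] = 1·max(1,0) = 1·1 = 1
P[3] = 1·max(2,1) = 1·2 = 2
P[4] = 2·max(2,1) = 2·2 = 4
P[5] = 2·max(3,2) = 2·3 = 6
P[6] = 3·max(3,2) = 3·3 = 9
P[7] = 2·max(5,6) = 2·6 = 12
P[8] = 2·max(6,9) = 2·9 = 18
P[9] = 3·max(6,9) = 3·9 = 27
P[10] = 2·max(8,18) = 2·18 = 36
One optimal split: 3 + 3 + 2 + 2; product 3·3·2·2 = 36.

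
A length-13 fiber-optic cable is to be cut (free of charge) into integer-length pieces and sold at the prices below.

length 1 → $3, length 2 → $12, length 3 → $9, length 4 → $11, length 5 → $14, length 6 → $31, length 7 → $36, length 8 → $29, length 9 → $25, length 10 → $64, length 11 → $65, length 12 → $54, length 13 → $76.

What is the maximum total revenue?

Build r[k] bottom-up: r[k] = max over allowed piece i of (p[i] + r[k−i]).
r[1] = 3
r[2] = max(3+3, 12+0) = 12
r[3] = max(3+12, 12+3, 9+0) = 15
r[4] = max(3+15, 12+12, 9+3, 11+0) = 24
r[5] = max(3+24, 12+15, 9+12, 11+3, 14+0) = 27
r[6] = max(3+27, 12+24, 9+15, 11+12, 14+3, 31+0) = 36
r[7] = max(3+36, 12+27, 9+24, …, 31+3, 36+0) = 39
r[8] = max(3+39, 12+36, 9+27, …, 36+3, 29+0) = 48
r[9] = max(3+48, 12+39, 9+36, …, 29+3, 25+0) = 51
r[10] = max(3+51, 12+48, 9+39, …, 25+3, 64+0) = 64
r[11] = max(3+64, 12+51, 9+48, …, 64+3, 65+0) = 67
r[12] = max(3+67, 12+64, 9+51, …, 65+3, 54+0) = 76
r[13] = max(3+76, 12+67, 9+64, …, 54+3, 76+0) = 79
One optimal cutting: 10 + 2 + 1 → $64 + $12 + $3 = $79.

79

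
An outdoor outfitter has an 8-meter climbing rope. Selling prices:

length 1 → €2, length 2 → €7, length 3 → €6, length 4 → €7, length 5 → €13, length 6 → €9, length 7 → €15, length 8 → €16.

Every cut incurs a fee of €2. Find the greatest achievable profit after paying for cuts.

22

Build r[k] bottom-up: r[k] = max over allowed piece i of (p[i] + r[k−i]) − 2 per cut.
r[1] = 2
r[2] = 7
r[3] = 7  (first piece 1, then r[2]=7)
r[4] = 12  (first piece 2, then r[2]=7)
r[5] = 13
r[6] = 17  (first piece 2, then r[4]=12)
r[7] = 18  (first piece 2, then r[5]=13)
r[8] = 22  (first piece 2, then r[6]=17)
One optimal plan: pieces 2 + 2 + 2 + 2 (3 cuts) → €28 − €6 = €22.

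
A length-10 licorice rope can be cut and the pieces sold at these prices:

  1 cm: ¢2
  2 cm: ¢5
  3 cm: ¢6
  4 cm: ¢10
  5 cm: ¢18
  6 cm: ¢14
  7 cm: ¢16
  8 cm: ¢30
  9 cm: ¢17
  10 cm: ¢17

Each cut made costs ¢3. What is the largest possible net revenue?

33

Build net[k] bottom-up: net[k] = max over allowed piece i of (p[i] + net[k−i]) − 3 per cut.
net[1] = 2
net[2] = 5
net[3] = 6
net[4] = 10
net[5] = 18
net[6] = 17  (first piece 1, then net[5]=18)
net[7] = 20  (first piece 2, then net[5]=18)
net[8] = 30
net[9] = 29  (first piece 1, then net[8]=30)
net[10] = 33  (first piece 5, then net[5]=18)
One optimal plan: pieces 5 + 5 (1 cut) → ¢36 − ¢3 = ¢33.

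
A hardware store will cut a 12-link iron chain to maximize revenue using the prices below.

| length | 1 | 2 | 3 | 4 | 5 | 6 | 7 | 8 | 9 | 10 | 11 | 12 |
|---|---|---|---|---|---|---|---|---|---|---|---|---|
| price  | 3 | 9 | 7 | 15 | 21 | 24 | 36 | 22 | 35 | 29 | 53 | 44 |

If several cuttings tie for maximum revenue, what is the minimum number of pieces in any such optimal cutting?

2

Build r[k] bottom-up: r[k] = max over allowed piece i of (p[i] + r[k−i]).
r[1] = 3
r[2] = max(3+3, 9+0) = 9
r[3] = max(3+9, 9+3, 7+0) = 12
r[4] = max(3+12, 9+9, 7+3, 15+0) = 18
r[5] = max(3+18, 9+12, 7+9, 15+3, 21+0) = 21
r[6] = max(3+21, 9+18, 7+12, 15+9, 21+3, 24+0) = 27
r[7] = max(3+27, 9+21, 7+18, …, 24+3, 36+0) = 36
r[8] = max(3+36, 9+27, 7+21, …, 36+3, 22+0) = 39
r[9] = max(3+39, 9+36, 7+27, …, 22+3, 35+0) = 45
r[10] = max(3+45, 9+39, 7+36, …, 35+3, 29+0) = 48
r[11] = max(3+48, 9+45, 7+39, …, 29+3, 53+0) = 54
r[12] = max(3+54, 9+48, 7+45, …, 53+3, 44+0) = 57
Maximum revenue is $57.
Now minimize piece count subject to staying optimal: for each k, pieces[k] = 1 + min over i with p[i]+r[k−i]=r[k] of pieces[k−i].
pieces[9] = 2
pieces[10] = 3
pieces[11] = 3
pieces[12] = 2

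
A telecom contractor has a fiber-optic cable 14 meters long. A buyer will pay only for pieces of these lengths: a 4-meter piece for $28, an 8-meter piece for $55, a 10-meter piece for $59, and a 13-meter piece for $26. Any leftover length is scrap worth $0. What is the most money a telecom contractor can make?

87

Build best[k] bottom-up: best[k] = max over allowed piece i of (p[i] + best[k−i]).
best[1] = 0
best[2] = 0
best[3] = 0
best[4] = 28
best[5] = 28
best[6] = 28
best[7] = 28
best[8] = 56  (first piece 4, then best[4]=28)
best[9] = 56
best[10] = 59
best[11] = 59
best[12] = 84  (first piece 4, then best[8]=56)
best[13] = 84
best[14] = 87  (first piece 4, then best[10]=59)
One optimal cutting: 10 + 4 → $87.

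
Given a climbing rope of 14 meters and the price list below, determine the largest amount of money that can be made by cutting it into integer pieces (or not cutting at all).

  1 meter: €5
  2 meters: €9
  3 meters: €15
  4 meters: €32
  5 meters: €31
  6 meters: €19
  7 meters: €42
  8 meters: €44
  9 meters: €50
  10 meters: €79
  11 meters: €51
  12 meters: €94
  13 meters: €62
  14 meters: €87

111

Let v[k] be the best obtainable value from length k. For each k, try every first piece i and keep the best of price[i] + v[k−i].
v[1] = 5
v[2] = max(5+5, 9+0) = 10
v[3] = max(5+10, 9+5, 15+0) = 15
v[4] = max(5+15, 9+10, 15+5, 32+0) = 32
v[5] = max(5+32, 9+15, 15+10, 32+5, 31+0) = 37
v[6] = max(5+37, 9+32, 15+15, 32+10, 31+5, 19+0) = 42
v[7] = max(5+42, 9+37, 15+32, …, 19+5, 42+0) = 47
v[8] = max(5+47, 9+42, 15+37, …, 42+5, 44+0) = 64
v[9] = max(5+64, 9+47, 15+42, …, 44+5, 50+0) = 69
v[10] = max(5+69, 9+64, 15+47, …, 50+5, 79+0) = 79
v[11] = max(5+79, 9+69, 15+64, …, 79+5, 51+0) = 84
v[12] = max(5+84, 9+79, 15+69, …, 51+5, 94+0) = 96
v[13] = max(5+96, 9+84, 15+79, …, 94+5, 62+0) = 101
v[14] = max(5+101, 9+96, 15+84, …, 62+5, 87+0) = 111
One optimal cutting: 10 + 4 → €79 + €32 = €111.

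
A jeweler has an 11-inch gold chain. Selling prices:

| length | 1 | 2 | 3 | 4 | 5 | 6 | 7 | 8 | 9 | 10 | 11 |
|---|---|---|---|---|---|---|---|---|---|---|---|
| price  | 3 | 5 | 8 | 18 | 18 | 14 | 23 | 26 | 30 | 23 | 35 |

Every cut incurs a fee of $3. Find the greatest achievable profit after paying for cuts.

Let net[k] be the best obtainable value from length k. For each k, try every first piece i and keep the best of price[i] + net[k−i] minus the 3 cut fee when i<k.
net[1] = 3
net[2] = max(3+3-3, 5+0) = 5
net[3] = max(3+5-3, 5+3-3, 8+0) = 8
net[4] = max(3+8-3, 5+5-3, 8+3-3, 18+0) = 18
net[5] = max(3+18-3, 5+8-3, 8+5-3, 18+3-3, 18+0) = 18
net[6] = max(3+18-3, 5+18-3, 8+8-3, 18+5-3, 18+3-3, 14+0) = 20
net[7] = max(3+20-3, 5+18-3, 8+18-3, …, 14+3-3, 23+0) = 23
net[8] = max(3+23-3, 5+20-3, 8+18-3, …, 23+3-3, 26+0) = 33
net[9] = max(3+33-3, 5+23-3, 8+20-3, …, 26+3-3, 30+0) = 33
net[10] = max(3+33-3, 5+33-3, 8+23-3, …, 30+3-3, 23+0) = 35
net[11] = max(3+35-3, 5+33-3, 8+33-3, …, 23+3-3, 35+0) = 38
One optimal plan: pieces 4 + 4 + 3 (2 cuts) → $44 − $6 = $38.

38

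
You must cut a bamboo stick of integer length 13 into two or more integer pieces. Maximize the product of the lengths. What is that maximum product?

Let prod[k] be the best product for length k (with at least one cut). For each first piece i, the rest contributes max(k−i, prod[k−i]).
prod[2] = 1*max(1,0) = 1*1 = 1
prod[3] = 1*max(2,1) = 1*2 = 2
prod[4] = 2*max(2,1) = 2*2 = 4
prod[5] = 2*max(3,2) = 2*3 = 6
prod[6] = 3*max(3,2) = 3*3 = 9
prod[7] = 2*max(5,6) = 2*6 = 12
prod[8] = 2*max(6,9) = 2*9 = 18
prod[9] = 3*max(6,9) = 3*9 = 27
prod[10] = 2*max(8,18) = 2*18 = 36
prod[11] = 2*max(9,27) = 2*27 = 54
prod[12] = 3*max(9,27) = 3*27 = 81
prod[13] = 2*max(11,54) = 2*54 = 108
One optimal split: 3 + 3 + 3 + 2 + 2; product 3*3*3*2*2 = 108.

108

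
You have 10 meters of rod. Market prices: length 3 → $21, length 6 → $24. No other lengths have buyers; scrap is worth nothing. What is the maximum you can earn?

63

Let best[k] be the best obtainable value from length k. For each k, try every first piece i and keep the best of price[i] + best[k−i].
best[1] = 0
best[2] = 0
best[3] = 21
best[4] = 21
best[5] = 21
best[6] = 42  (first piece 3, then best[3]=21)
best[7] = 42
best[8] = 42
best[9] = 63  (first piece 3, then best[6]=42)
best[10] = 63
One optimal cutting: pieces 3 + 3 + 3 with 1 meter of scrap → $63.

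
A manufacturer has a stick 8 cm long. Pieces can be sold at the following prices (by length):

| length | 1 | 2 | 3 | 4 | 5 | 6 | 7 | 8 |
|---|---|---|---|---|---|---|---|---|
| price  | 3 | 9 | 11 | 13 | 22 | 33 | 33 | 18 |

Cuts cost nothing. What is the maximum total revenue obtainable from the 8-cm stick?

42

Let v[k] be the best obtainable value from length k. For each k, try every first piece i and keep the best of price[i] + v[k−i].
v[1] = 3
v[2] = 9
v[3] = 12  (first piece 1, then v[2]=9)
v[4] = 18  (first piece 2, then v[2]=9)
v[5] = 22
v[6] = 33
v[7] = 36  (first piece 1, then v[6]=33)
v[8] = 42  (first piece 2, then v[6]=33)
One optimal cutting: 6 + 2 → €33 + €9 = €42.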